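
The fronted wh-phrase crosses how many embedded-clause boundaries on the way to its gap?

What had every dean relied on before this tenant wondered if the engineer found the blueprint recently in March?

0

"what" originates inside the matrix clause — no clause boundary is crossed.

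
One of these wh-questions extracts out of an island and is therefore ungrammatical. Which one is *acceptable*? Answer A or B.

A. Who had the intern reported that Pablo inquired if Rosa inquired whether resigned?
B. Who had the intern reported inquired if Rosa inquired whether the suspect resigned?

In A, the wh-phrase is extracted from inside a wh-island (introduced by "if"), which blocks movement.
In B, the extraction path crosses only that-complement boundaries, which are transparent.
So B is grammatical.

B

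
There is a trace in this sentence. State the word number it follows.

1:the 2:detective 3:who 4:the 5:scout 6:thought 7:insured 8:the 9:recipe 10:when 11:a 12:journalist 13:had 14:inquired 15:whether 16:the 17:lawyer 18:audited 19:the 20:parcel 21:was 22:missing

6

The displaced element is "the detective" (word 2).
It is linked across 1 clause boundary (Ø).
It functions as the subject of "insured", so the gap sits immediately after word 6 ("thought").
Base order: The scout thought that the detective insured the recipe when a journalist had inquired whether the lawyer audited the parcel.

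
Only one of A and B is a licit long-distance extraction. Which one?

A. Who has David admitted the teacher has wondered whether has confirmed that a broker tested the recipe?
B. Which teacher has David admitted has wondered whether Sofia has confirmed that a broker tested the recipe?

B

In A, the wh-phrase is extracted from inside a wh-island (introduced by "whether"), which blocks movement.
In B, the extraction path crosses only that-complement boundaries, which are transparent.
So B is grammatical.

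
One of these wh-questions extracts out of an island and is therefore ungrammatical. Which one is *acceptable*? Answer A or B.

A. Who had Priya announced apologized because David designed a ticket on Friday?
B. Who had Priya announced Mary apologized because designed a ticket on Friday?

In B, the wh-phrase is extracted from inside an adjunct island (introduced by "because"), which blocks movement.
In A, the extraction path crosses only that-complement boundaries, which are transparent.
So A is grammatical.

A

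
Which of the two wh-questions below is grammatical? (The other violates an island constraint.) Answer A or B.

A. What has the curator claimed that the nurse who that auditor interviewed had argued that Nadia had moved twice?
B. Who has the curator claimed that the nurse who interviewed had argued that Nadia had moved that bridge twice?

In B, the wh-phrase is extracted from inside a complex-NP island (relative clause) (introduced by "who"), which blocks movement.
In A, the extraction path crosses only that-complement boundaries, which are transparent.
So A is grammatical.

A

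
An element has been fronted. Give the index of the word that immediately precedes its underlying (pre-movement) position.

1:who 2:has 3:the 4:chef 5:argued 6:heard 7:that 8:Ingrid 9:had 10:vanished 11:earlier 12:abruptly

The displaced element is "who" (word 1).
It is linked across 1 clause boundary (Ø).
It functions as the subject of "heard", so the gap sits immediately after word 5 ("argued").
Base order: The chef has argued who heard that Ingrid had vanished earlier abruptly.

5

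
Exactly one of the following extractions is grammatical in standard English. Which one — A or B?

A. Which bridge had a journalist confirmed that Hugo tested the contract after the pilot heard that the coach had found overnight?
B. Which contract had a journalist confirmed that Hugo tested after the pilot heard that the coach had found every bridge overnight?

B

In A, the wh-phrase is extracted from inside an adjunct island (introduced by "after"), which blocks movement.
In B, the extraction path crosses only that-complement boundaries, which are transparent.
So B is grammatical.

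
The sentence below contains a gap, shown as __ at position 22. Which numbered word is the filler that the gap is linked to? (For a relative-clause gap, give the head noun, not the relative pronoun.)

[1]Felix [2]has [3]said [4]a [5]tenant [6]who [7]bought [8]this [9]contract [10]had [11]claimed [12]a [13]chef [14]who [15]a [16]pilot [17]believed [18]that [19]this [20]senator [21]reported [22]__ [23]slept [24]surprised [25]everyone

13

The gap at 22 is the subject of "slept", inside a relative clause.
The relative pronoun is "who" (word 14); it is bound by the head noun immediately before it.
Its filler is the head noun "chef", at word 13.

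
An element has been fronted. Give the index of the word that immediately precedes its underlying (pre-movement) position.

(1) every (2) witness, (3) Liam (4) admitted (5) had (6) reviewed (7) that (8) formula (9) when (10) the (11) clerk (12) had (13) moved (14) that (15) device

4

The displaced element is "every witness" (word 2).
It is linked across 1 clause boundary (Ø).
It functions as the subject of "reviewed", so the gap sits immediately after word 4 ("admitted").
Base order: Liam admitted that every witness had reviewed that formula when the clerk had moved that device.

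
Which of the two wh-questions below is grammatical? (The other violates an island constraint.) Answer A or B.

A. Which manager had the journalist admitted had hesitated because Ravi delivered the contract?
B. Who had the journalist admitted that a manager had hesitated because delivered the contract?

A

In B, the wh-phrase is extracted from inside an adjunct island (introduced by "because"), which blocks movement.
In A, the extraction path crosses only that-complement boundaries, which are transparent.
So A is grammatical.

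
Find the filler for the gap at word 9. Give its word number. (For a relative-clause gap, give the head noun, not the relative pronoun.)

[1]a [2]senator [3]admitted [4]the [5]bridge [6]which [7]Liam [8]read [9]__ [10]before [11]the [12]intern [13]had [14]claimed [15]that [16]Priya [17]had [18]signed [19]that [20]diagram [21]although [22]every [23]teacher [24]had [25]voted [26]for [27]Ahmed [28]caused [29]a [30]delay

The gap at 9 is the object of "read", inside a relative clause.
The relative pronoun is "which" (word 6); it is bound by the head noun immediately before it.
Its filler is the head noun "bridge", at word 5.

5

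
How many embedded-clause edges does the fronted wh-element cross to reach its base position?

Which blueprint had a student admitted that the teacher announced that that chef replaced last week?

"which blueprint" is extracted from the object of "replaced".
Boundaries crossed, outermost first: [that], [that] — 2 in total.

2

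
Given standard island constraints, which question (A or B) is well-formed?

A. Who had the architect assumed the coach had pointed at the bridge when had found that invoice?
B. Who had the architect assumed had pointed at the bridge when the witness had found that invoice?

In A, the wh-phrase is extracted from inside an adjunct island (introduced by "when"), which blocks movement.
In B, the extraction path crosses only that-complement boundaries, which are transparent.
So B is grammatical.

B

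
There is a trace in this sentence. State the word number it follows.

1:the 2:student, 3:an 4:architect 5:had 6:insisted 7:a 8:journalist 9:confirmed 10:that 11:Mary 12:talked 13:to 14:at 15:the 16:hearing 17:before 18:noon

13

The displaced element is "the student" (word 2).
It is linked across 2 clause boundaries (Ø → that).
It functions as the object of the preposition "to" of "talked", so the gap sits immediately after word 13 ("to").
Base order: An architect had insisted a journalist confirmed that Mary talked to the student at the hearing before noon.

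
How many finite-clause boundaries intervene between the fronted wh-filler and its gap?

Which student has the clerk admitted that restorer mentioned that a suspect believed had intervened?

3

"which student" is extracted from the subject of "intervened".
Boundaries crossed, outermost first: [Ø], [that], [Ø] — 3 in total.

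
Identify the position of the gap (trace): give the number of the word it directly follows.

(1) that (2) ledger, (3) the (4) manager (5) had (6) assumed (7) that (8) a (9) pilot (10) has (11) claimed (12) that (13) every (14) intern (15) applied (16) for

16

The displaced element is "that ledger" (word 2).
It is linked across 2 clause boundaries (that → that).
It functions as the object of the preposition "for" of "applied", so the gap sits immediately after word 16 ("for").
Base order: The manager had assumed that a pilot has claimed that every intern applied for that ledger.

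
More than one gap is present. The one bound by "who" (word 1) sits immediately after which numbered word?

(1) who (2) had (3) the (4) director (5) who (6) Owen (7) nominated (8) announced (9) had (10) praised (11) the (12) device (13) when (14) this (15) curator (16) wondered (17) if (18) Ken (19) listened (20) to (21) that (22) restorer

8

The displaced element is "who" (word 1).
It is linked across 1 clause boundary (Ø).
It functions as the subject of "praised", so the gap sits immediately after word 8 ("announced").
Base order: The director who Owen nominated had announced that who had praised the device when this curator wondered if Ken listened to that restorer.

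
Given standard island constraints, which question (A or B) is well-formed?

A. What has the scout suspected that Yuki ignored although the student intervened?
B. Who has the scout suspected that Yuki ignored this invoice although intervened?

A

In B, the wh-phrase is extracted from inside an adjunct island (introduced by "although"), which blocks movement.
In A, the extraction path crosses only that-complement boundaries, which are transparent.
So A is grammatical.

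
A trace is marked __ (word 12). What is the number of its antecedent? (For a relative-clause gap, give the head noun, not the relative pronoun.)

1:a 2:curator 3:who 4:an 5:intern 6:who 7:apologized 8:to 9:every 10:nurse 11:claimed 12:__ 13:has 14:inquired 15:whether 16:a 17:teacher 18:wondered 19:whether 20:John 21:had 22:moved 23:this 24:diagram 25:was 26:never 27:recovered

2

The gap at 12 is the subject of "inquired", inside a relative clause.
The relative pronoun is "who" (word 3); it is bound by the head noun immediately before it.
Its filler is the head noun "curator", at word 2.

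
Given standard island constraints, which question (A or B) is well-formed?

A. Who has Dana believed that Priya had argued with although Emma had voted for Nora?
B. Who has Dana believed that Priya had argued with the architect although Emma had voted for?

In B, the wh-phrase is extracted from inside an adjunct island (introduced by "although"), which blocks movement.
In A, the extraction path crosses only that-complement boundaries, which are transparent.
So A is grammatical.

A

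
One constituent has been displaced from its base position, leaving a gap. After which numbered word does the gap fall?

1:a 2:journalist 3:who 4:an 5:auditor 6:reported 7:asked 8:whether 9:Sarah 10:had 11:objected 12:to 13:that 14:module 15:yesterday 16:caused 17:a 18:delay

6

The displaced element is "a journalist" (word 2).
It is linked across 1 clause boundary (Ø).
It functions as the subject of "asked", so the gap sits immediately after word 6 ("reported").
Base order: An auditor reported that a journalist asked whether Sarah had objected to that module yesterday.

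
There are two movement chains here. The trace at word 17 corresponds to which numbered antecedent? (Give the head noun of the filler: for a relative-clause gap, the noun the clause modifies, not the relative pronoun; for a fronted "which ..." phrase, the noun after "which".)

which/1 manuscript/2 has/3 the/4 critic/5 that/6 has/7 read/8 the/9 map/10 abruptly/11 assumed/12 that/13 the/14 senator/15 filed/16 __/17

The marked gap is the direct object of "filed".
Its filler is the fronted wh-phrase "which manuscript", at word 2.
(The other dependency links word 5 to a gap after word 6.)

2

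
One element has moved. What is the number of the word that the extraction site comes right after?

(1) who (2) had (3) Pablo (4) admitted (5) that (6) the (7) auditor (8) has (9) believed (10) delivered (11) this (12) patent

9

The displaced element is "who" (word 1).
It is linked across 2 clause boundaries (that → Ø).
It functions as the subject of "delivered", so the gap sits immediately after word 9 ("believed").
Base order: Pablo had admitted that the auditor has believed that who delivered this patent.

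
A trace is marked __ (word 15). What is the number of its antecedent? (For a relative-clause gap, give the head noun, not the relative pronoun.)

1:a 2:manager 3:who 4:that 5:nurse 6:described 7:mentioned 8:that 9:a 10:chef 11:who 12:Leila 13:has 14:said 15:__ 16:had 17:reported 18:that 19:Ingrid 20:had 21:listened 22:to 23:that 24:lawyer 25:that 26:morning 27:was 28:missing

10

The gap at 15 is the subject of "reported", inside a relative clause.
The relative pronoun is "who" (word 11); it is bound by the head noun immediately before it.
Its filler is the head noun "chef", at word 10.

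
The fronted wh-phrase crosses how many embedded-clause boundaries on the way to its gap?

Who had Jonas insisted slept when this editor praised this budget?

1

"who" is extracted from the subject of "slept".
Boundaries crossed, outermost first: [Ø] — 1 in total.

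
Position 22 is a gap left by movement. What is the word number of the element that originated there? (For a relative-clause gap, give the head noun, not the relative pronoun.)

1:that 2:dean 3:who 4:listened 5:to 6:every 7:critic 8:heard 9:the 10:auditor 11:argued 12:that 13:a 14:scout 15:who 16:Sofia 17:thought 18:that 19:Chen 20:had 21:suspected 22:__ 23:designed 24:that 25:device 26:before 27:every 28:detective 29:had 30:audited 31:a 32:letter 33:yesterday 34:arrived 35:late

14

The gap at 22 is the subject of "designed", inside a relative clause.
The relative pronoun is "who" (word 15); it is bound by the head noun immediately before it.
Its filler is the head noun "scout", at word 14.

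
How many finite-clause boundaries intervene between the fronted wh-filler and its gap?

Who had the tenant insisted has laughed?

1

"who" is extracted from the subject of "laughed".
Boundaries crossed, outermost first: [Ø] — 1 in total.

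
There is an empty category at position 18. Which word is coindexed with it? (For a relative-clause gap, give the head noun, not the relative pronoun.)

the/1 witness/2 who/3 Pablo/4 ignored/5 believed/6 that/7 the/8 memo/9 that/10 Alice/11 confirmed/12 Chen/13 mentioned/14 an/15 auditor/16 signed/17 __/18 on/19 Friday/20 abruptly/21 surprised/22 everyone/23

The gap at 18 is the object of "signed", inside a relative clause.
The relative pronoun is "that" (word 10); it is bound by the head noun immediately before it.
Its filler is the head noun "memo", at word 9.

9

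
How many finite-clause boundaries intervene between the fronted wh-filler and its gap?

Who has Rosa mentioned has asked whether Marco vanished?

1

"who" is extracted from the subject of "asked".
Boundaries crossed, outermost first: [Ø] — 1 in total.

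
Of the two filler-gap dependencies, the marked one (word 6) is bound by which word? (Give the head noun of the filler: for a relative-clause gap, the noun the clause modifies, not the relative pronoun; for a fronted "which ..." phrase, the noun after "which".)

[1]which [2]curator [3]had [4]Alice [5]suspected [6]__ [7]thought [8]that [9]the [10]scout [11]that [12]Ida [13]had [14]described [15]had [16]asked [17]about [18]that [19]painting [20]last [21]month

The marked gap is the subject of "thought".
Its filler is the fronted wh-phrase "which curator", at word 2.
(The other dependency links word 10 to a gap after word 14.)

2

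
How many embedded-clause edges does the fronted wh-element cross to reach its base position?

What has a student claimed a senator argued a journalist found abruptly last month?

"what" is extracted from the object of "found".
Boundaries crossed, outermost first: [Ø], [Ø] — 2 in total.

2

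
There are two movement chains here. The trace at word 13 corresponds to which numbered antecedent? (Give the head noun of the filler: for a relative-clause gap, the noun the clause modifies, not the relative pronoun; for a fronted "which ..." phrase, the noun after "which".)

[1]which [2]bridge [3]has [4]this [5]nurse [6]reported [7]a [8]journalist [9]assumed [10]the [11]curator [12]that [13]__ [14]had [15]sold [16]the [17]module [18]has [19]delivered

11

The marked gap is inside the relative clause, the subject of "sold".
Its filler is the head noun "curator" (via "that"), at word 11.
(The other dependency links word 2 to a gap after word 19.)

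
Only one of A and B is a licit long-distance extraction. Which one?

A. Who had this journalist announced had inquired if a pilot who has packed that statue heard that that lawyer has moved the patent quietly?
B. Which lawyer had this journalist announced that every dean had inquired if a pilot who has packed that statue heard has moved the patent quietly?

A

In B, the wh-phrase is extracted from inside a wh-island (introduced by "if"), which blocks movement.
In A, the extraction path crosses only that-complement boundaries, which are transparent.
So A is grammatical.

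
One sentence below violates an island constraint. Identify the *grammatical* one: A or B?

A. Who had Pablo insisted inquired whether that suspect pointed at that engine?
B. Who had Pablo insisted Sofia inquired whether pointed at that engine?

A

In B, the wh-phrase is extracted from inside a wh-island (introduced by "whether"), which blocks movement.
In A, the extraction path crosses only that-complement boundaries, which are transparent.
So A is grammatical.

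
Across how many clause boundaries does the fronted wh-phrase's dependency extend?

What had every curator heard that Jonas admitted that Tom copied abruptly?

"what" is extracted from the object of "copied".
Boundaries crossed, outermost first: [that], [that] — 2 in total.

2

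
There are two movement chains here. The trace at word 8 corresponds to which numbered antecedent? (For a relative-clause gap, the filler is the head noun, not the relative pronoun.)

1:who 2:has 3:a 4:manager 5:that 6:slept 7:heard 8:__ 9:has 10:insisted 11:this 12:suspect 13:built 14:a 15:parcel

The marked gap is the subject of "insisted".
Its filler is the fronted wh-phrase "who", at word 1.
(The other dependency links word 4 to a gap after word 5.)

1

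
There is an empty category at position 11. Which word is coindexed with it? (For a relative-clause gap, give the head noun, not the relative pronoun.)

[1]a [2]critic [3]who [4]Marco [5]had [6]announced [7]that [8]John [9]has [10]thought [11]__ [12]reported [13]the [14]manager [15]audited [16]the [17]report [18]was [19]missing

The gap at 11 is the subject of "reported", inside a relative clause.
The relative pronoun is "who" (word 3); it is bound by the head noun immediately before it.
Its filler is the head noun "critic", at word 2.

2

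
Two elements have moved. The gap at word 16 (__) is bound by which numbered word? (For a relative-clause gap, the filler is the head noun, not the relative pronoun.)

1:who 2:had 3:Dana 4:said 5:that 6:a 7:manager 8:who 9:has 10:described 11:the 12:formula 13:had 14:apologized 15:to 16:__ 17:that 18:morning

The marked gap is the object of the preposition "to" of "apologized".
Its filler is the fronted wh-phrase "who", at word 1.
(The other dependency links word 7 to a gap after word 8.)

1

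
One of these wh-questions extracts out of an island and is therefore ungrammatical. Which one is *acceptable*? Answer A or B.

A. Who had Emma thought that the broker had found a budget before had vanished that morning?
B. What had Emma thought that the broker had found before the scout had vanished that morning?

B

In A, the wh-phrase is extracted from inside an adjunct island (introduced by "before"), which blocks movement.
In B, the extraction path crosses only that-complement boundaries, which are transparent.
So B is grammatical.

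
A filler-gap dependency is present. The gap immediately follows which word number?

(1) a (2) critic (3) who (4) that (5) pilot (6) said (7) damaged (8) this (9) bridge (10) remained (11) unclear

6

The displaced element is "a critic" (word 2).
It is linked across 1 clause boundary (Ø).
It functions as the subject of "damaged", so the gap sits immediately after word 6 ("said").
Base order: That pilot said that a critic damaged this bridge.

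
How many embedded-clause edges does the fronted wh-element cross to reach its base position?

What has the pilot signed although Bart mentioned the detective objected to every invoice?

0

"what" originates inside the matrix clause — no clause boundary is crossed.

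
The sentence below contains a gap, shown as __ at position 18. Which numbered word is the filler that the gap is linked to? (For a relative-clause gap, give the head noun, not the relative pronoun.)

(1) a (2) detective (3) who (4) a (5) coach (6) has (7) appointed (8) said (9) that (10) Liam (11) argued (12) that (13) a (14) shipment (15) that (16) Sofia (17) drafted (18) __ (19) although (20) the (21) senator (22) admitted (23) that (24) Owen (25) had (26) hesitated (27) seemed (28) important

14

The gap at 18 is the object of "drafted", inside a relative clause.
The relative pronoun is "that" (word 15); it is bound by the head noun immediately before it.
Its filler is the head noun "shipment", at word 14.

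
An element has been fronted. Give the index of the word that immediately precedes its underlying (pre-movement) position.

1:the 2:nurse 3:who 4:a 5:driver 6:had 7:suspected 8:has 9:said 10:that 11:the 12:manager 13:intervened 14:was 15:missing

7

The displaced element is "the nurse" (word 2).
It is linked across 1 clause boundary (Ø).
It functions as the subject of "said", so the gap sits immediately after word 7 ("suspected").
Base order: A driver had suspected the nurse has said that the manager intervened.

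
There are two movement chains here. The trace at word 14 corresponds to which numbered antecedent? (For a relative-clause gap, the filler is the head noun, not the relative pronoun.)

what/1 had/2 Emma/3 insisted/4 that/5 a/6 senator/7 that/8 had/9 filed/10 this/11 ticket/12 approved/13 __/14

1

The marked gap is the direct object of "approved".
Its filler is the fronted wh-phrase "what", at word 1.
(The other dependency links word 7 to a gap after word 8.)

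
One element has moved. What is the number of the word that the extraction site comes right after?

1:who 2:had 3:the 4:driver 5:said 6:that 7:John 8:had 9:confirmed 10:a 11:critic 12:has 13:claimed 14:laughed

The displaced element is "who" (word 1).
It is linked across 3 clause boundaries (that → Ø → Ø).
It functions as the subject of "laughed", so the gap sits immediately after word 13 ("claimed").
Base order: The driver had said that John had confirmed a critic has claimed that who laughed.

13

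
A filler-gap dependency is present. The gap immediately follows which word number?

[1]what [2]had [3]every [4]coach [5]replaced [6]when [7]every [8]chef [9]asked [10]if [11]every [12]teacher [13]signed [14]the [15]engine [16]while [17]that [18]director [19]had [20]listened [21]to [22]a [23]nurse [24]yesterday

5

The displaced element is "what" (word 1).
It functions as the direct object of "replaced", so the gap sits immediately after word 5 ("replaced").
Base order: Every coach had replaced what when every chef asked if every teacher signed the engine while that director had listened to a nurse yesterday.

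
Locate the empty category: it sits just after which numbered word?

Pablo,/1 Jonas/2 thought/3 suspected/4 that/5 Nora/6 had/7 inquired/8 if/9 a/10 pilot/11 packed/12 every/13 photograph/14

3

The displaced element is "Pablo" (word 1).
It is linked across 1 clause boundary (Ø).
It functions as the subject of "suspected", so the gap sits immediately after word 3 ("thought").
Base order: Jonas thought Pablo suspected that Nora had inquired if a pilot packed every photograph.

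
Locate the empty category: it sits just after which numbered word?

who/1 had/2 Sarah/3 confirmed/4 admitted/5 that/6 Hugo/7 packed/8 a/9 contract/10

The displaced element is "who" (word 1).
It is linked across 1 clause boundary (Ø).
It functions as the subject of "admitted", so the gap sits immediately after word 4 ("confirmed").
Base order: Sarah had confirmed that who admitted that Hugo packed a contract.

4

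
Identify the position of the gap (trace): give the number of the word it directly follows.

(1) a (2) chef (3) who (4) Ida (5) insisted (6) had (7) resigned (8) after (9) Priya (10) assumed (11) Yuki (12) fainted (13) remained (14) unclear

5

The displaced element is "a chef" (word 2).
It is linked across 1 clause boundary (Ø).
It functions as the subject of "resigned", so the gap sits immediately after word 5 ("insisted").
Base order: Ida insisted that a chef had resigned after Priya assumed Yuki fainted.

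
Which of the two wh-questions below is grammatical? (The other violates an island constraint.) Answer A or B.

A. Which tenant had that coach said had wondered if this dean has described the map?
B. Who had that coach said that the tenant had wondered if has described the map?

A

In B, the wh-phrase is extracted from inside a wh-island (introduced by "if"), which blocks movement.
In A, the extraction path crosses only that-complement boundaries, which are transparent.
So A is grammatical.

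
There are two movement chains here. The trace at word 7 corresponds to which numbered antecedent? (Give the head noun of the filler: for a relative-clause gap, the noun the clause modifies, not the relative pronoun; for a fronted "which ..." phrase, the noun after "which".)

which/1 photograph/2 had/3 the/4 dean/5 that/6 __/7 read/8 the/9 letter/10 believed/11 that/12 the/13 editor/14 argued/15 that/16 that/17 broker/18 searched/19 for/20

5

The marked gap is inside the relative clause, the subject of "read".
Its filler is the head noun "dean" (via "that"), at word 5.
(The other dependency links word 2 to a gap after word 20.)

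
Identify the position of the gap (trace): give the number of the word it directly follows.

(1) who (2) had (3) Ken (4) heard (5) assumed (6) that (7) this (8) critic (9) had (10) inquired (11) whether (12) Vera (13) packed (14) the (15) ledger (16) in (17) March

4

The displaced element is "who" (word 1).
It is linked across 1 clause boundary (Ø).
It functions as the subject of "assumed", so the gap sits immediately after word 4 ("heard").
Base order: Ken had heard that who assumed that this critic had inquired whether Vera packed the ledger in March.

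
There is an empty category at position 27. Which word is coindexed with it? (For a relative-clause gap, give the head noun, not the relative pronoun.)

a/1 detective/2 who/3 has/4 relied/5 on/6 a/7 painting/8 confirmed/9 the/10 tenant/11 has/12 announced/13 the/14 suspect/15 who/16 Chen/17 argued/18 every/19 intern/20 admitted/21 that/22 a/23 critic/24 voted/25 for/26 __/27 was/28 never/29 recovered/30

15

The gap at 27 is the prepositional object of "voted", inside a relative clause.
The relative pronoun is "who" (word 16); it is bound by the head noun immediately before it.
Its filler is the head noun "suspect", at word 15.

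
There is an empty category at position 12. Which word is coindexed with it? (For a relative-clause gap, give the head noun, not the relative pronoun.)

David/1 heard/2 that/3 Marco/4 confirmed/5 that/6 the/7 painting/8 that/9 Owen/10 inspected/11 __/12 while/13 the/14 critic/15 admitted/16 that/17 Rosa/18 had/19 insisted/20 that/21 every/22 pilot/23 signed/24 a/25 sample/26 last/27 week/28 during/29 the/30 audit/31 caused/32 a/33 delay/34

The gap at 12 is the object of "inspected", inside a relative clause.
The relative pronoun is "that" (word 9); it is bound by the head noun immediately before it.
Its filler is the head noun "painting", at word 8.

8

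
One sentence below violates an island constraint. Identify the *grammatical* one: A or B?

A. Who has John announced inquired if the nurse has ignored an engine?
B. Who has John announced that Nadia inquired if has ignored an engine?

In B, the wh-phrase is extracted from inside a wh-island (introduced by "if"), which blocks movement.
In A, the extraction path crosses only that-complement boundaries, which are transparent.
So A is grammatical.

A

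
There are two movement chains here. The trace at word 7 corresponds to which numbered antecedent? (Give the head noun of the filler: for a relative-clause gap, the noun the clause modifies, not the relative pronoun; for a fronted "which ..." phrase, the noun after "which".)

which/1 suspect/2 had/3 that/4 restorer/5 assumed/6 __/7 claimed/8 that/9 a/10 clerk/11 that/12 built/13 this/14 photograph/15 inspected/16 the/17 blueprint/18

The marked gap is the subject of "claimed".
Its filler is the fronted wh-phrase "which suspect", at word 2.
(The other dependency links word 11 to a gap after word 12.)

2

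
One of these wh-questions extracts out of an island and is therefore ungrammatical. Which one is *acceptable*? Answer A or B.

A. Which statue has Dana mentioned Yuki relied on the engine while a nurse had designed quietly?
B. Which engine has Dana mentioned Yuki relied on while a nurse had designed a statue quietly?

In A, the wh-phrase is extracted from inside an adjunct island (introduced by "while"), which blocks movement.
In B, the extraction path crosses only that-complement boundaries, which are transparent.
So B is grammatical.

B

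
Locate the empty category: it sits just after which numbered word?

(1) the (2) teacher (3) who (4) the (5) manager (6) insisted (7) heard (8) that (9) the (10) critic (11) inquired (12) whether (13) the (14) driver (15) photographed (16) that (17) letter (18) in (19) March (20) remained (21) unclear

6

The displaced element is "the teacher" (word 2).
It is linked across 1 clause boundary (Ø).
It functions as the subject of "heard", so the gap sits immediately after word 6 ("insisted").
Base order: The manager insisted that the teacher heard that the critic inquired whether the driver photographed that letter in March.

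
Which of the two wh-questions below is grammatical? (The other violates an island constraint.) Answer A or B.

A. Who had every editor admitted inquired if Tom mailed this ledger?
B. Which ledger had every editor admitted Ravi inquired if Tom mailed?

A

In B, the wh-phrase is extracted from inside a wh-island (introduced by "if"), which blocks movement.
In A, the extraction path crosses only that-complement boundaries, which are transparent.
So A is grammatical.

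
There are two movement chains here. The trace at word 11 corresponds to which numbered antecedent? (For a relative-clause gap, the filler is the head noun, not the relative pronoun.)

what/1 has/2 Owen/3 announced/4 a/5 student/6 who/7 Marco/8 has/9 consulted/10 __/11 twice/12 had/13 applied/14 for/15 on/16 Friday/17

The marked gap is inside the relative clause, the direct object of "consulted".
Its filler is the head noun "student" (via "who"), at word 6.
(The other dependency links word 1 to a gap after word 15.)

6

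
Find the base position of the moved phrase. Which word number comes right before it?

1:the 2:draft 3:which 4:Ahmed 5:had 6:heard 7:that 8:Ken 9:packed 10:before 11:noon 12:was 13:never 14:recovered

The displaced element is "the draft" (word 2).
It is linked across 1 clause boundary (that).
It functions as the direct object of "packed", so the gap sits immediately after word 9 ("packed").
Base order: Ahmed had heard that Ken packed the draft before noon.

9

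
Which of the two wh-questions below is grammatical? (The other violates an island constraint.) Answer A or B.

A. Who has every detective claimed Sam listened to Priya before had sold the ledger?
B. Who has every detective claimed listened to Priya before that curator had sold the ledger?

B

In A, the wh-phrase is extracted from inside an adjunct island (introduced by "before"), which blocks movement.
In B, the extraction path crosses only that-complement boundaries, which are transparent.
So B is grammatical.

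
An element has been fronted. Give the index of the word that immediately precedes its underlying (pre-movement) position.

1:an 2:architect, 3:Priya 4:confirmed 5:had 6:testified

The displaced element is "an architect" (word 2).
It is linked across 1 clause boundary (Ø).
It functions as the subject of "testified", so the gap sits immediately after word 4 ("confirmed").
Base order: Priya confirmed that an architect had testified.

4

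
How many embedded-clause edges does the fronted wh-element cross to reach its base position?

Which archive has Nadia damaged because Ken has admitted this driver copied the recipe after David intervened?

0

"which archive" originates inside the matrix clause — no clause boundary is crossed.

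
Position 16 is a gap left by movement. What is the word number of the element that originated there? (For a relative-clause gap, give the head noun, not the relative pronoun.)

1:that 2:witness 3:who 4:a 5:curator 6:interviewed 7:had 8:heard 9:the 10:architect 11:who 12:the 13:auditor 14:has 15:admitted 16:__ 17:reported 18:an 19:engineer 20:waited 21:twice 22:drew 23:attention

10

The gap at 16 is the subject of "reported", inside a relative clause.
The relative pronoun is "who" (word 11); it is bound by the head noun immediately before it.
Its filler is the head noun "architect", at word 10.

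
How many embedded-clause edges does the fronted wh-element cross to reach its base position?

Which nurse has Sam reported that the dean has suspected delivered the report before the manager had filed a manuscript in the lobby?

2

"which nurse" is extracted from the subject of "delivered".
Boundaries crossed, outermost first: [that], [Ø] — 2 in total.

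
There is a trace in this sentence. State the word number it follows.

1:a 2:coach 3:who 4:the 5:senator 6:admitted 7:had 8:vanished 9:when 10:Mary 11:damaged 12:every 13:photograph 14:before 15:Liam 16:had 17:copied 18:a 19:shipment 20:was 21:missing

The displaced element is "a coach" (word 2).
It is linked across 1 clause boundary (Ø).
It functions as the subject of "vanished", so the gap sits immediately after word 6 ("admitted").
Base order: The senator admitted that a coach had vanished when Mary damaged every photograph before Liam had copied a shipment.

6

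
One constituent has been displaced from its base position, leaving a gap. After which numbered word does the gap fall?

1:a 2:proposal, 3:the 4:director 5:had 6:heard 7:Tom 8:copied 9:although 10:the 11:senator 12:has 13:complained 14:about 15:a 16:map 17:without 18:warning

The displaced element is "a proposal" (word 2).
It is linked across 1 clause boundary (Ø).
It functions as the direct object of "copied", so the gap sits immediately after word 8 ("copied").
Base order: The director had heard Tom copied a proposal although the senator has complained about a map without warning.

8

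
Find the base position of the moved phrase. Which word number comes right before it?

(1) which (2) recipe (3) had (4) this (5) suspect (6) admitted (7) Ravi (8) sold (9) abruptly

The displaced element is "which recipe" (word 2).
It is linked across 1 clause boundary (Ø).
It functions as the direct object of "sold", so the gap sits immediately after word 8 ("sold").
Base order: This suspect had admitted Ravi sold which recipe abruptly.

8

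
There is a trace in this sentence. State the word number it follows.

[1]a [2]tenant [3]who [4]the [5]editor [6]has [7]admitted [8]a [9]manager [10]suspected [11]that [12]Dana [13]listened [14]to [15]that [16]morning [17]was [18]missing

The displaced element is "a tenant" (word 2).
It is linked across 2 clause boundaries (Ø → that).
It functions as the object of the preposition "to" of "listened", so the gap sits immediately after word 14 ("to").
Base order: The editor has admitted a manager suspected that Dana listened to a tenant that morning.

14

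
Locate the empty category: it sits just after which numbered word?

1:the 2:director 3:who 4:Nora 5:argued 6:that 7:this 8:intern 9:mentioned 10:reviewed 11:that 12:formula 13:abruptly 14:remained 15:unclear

9

The displaced element is "the director" (word 2).
It is linked across 2 clause boundaries (that → Ø).
It functions as the subject of "reviewed", so the gap sits immediately after word 9 ("mentioned").
Base order: Nora argued that this intern mentioned that the director reviewed that formula abruptly.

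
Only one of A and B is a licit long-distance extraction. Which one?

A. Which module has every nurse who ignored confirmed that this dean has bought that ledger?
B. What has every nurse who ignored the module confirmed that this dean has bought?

B

In A, the wh-phrase is extracted from inside a complex-NP island (relative clause) (introduced by "who"), which blocks movement.
In B, the extraction path crosses only that-complement boundaries, which are transparent.
So B is grammatical.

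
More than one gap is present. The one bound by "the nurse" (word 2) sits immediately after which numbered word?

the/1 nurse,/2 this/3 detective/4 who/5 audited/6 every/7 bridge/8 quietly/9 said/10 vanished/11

The displaced element is "the nurse" (word 2).
It is linked across 1 clause boundary (Ø).
It functions as the subject of "vanished", so the gap sits immediately after word 10 ("said").
Base order: This detective who audited every bridge quietly said that the nurse vanished.

10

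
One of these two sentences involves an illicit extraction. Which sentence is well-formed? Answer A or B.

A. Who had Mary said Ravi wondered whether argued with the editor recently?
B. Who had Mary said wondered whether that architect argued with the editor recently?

B

In A, the wh-phrase is extracted from inside a wh-island (introduced by "whether"), which blocks movement.
In B, the extraction path crosses only that-complement boundaries, which are transparent.
So B is grammatical.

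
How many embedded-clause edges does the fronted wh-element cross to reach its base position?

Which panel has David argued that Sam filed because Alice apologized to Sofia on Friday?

1

"which panel" is extracted from the object of "filed".
Boundaries crossed, outermost first: [that] — 1 in total.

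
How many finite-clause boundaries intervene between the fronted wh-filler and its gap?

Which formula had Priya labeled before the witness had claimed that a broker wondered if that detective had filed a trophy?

"which formula" originates inside the matrix clause — no clause boundary is crossed.

0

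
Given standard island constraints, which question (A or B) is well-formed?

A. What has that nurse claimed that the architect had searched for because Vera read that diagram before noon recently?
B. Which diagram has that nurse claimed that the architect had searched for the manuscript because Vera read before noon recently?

In B, the wh-phrase is extracted from inside an adjunct island (introduced by "because"), which blocks movement.
In A, the extraction path crosses only that-complement boundaries, which are transparent.
So A is grammatical.

A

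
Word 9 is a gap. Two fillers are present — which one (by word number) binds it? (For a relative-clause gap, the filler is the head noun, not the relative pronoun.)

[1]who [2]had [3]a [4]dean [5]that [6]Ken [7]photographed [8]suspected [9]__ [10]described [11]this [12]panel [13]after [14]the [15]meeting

1

The marked gap is the subject of "described".
Its filler is the fronted wh-phrase "who", at word 1.
(The other dependency links word 4 to a gap after word 7.)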